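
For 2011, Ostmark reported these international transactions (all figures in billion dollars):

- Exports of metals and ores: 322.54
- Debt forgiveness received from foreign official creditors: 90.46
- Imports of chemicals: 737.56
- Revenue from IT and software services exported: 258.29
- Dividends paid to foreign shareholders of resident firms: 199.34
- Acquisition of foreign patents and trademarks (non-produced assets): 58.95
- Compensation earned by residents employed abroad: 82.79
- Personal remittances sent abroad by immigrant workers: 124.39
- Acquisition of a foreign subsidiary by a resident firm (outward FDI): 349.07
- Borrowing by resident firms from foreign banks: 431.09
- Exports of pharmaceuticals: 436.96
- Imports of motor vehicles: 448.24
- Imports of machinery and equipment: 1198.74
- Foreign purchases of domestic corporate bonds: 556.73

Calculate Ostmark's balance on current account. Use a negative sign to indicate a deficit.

-1607.69

Goods: 322.54 - 448.24 - 737.56 - 1198.74 + 436.96 = -1625.04
Services: 258.29
Primary income: 82.79 - 199.34 = -116.55
Secondary income: -124.39
Current account = (-1625.04) + 258.29 + (-116.55) + (-124.39) = -1607.69
(Excluded from the current account — capital account: debt forgiveness received from foreign official creditors 90.46, acquisition of foreign patents and trademarks (non-produced assets) 58.95; financial account: acquisition of a foreign subsidiary by a resident firm (outward FDI) 349.07, borrowing by resident firms from foreign banks 431.09, foreign purchases of domestic corporate bonds 556.73.)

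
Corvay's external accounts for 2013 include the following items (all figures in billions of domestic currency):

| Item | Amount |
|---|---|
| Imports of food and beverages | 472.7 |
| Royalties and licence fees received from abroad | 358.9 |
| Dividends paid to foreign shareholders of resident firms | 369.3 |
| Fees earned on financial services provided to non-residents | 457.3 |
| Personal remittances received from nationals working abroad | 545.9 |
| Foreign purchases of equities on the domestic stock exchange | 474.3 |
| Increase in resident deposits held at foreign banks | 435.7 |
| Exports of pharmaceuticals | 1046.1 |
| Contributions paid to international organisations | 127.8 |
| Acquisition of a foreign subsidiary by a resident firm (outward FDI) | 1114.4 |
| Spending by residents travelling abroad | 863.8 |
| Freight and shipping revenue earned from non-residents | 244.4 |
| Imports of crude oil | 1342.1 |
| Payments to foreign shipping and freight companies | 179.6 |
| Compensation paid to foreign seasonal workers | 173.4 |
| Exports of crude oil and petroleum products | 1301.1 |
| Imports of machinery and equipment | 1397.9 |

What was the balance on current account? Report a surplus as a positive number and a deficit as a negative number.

-972.9

Goods: -1397.9 + 1046.1 + 1301.1 - 1342.1 - 472.7 = -865.5
Services: 244.4 + 457.3 - 863.8 + 358.9 - 179.6 = 17.2
Primary income: -173.4 - 369.3 = -542.7
Secondary income: -127.8 + 545.9 = 418.1
Current account = (-865.5) + 17.2 + (-542.7) + 418.1 = -972.9
(Excluded from the current account — financial account: foreign purchases of equities on the domestic stock exchange 474.3, increase in resident deposits held at foreign banks 435.7, acquisition of a foreign subsidiary by a resident firm (outward FDI) 1114.4.)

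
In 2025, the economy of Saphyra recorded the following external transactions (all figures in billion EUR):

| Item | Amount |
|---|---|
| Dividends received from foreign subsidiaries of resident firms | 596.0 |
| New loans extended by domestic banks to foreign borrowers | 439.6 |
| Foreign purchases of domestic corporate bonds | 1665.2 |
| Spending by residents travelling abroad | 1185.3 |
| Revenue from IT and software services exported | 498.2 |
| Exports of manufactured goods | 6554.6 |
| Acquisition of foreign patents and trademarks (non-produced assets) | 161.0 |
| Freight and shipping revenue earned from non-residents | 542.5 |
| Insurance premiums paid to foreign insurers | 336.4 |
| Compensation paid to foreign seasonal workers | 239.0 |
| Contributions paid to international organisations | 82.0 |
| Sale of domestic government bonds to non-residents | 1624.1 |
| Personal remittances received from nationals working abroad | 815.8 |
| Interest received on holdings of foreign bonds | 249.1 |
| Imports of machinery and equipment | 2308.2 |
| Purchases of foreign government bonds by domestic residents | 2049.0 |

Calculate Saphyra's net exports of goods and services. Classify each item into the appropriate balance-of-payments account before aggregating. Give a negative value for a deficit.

Goods: -2308.2 + 6554.6 = 4246.4
Services: 498.2 + 542.5 - 1185.3 - 336.4 = -481.0
Trade balance = 4246.4 + (-481.0) = 3765.4
(Excluded from the trade balance — primary income: dividends received from foreign subsidiaries of resident firms 596.0, compensation paid to foreign seasonal workers 239.0, interest received on holdings of foreign bonds 249.1; financial account: new loans extended by domestic banks to foreign borrowers 439.6, foreign purchases of domestic corporate bonds 1665.2, sale of domestic government bonds to non-residents 1624.1, purchases of foreign government bonds by domestic residents 2049.0; capital account: acquisition of foreign patents and trademarks (non-produced assets) 161.0; secondary income: contributions paid to international organisations 82.0, personal remittances received from nationals working abroad 815.8.)

3765.4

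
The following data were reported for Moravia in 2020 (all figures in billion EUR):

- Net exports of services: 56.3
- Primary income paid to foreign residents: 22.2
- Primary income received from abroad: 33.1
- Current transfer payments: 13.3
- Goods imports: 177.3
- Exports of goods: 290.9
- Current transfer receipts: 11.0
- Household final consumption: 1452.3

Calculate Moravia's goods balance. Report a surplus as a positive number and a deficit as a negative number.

Goods balance = 290.9 - 177.3 = 113.6

113.6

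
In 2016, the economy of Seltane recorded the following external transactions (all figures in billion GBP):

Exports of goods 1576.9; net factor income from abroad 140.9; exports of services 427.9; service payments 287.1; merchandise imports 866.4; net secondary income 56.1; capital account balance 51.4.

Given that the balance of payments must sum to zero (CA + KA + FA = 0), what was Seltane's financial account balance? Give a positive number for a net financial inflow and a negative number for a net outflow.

Goods balance = 1576.9 - 866.4 = 710.5
Services balance = 427.9 - 287.1 = 140.8
Trade balance (goods + services) = 710.5 + 140.8 = 851.3
Net primary income = 140.9
Net secondary income = 56.1
Current account = 851.3 + 140.9 + 56.1 = 1048.3
Financial account = -(1048.3 + 51.4) = -1099.7

-1099.7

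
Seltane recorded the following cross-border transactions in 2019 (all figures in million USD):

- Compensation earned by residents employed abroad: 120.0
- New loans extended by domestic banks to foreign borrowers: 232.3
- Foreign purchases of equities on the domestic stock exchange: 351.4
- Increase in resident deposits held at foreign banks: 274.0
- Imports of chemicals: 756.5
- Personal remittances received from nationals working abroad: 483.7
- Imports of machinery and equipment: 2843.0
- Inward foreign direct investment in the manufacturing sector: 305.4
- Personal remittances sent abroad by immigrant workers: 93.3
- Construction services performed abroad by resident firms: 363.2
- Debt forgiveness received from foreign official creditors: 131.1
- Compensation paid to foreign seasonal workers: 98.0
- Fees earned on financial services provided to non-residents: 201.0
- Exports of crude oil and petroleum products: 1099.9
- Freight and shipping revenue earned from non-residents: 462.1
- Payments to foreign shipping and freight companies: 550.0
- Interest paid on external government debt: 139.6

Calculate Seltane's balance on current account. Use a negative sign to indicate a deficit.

Goods: 1099.9 - 2843.0 - 756.5 = -2499.6
Services: -550.0 + 363.2 + 201.0 + 462.1 = 476.3
Primary income: -139.6 - 98.0 + 120.0 = -117.6
Secondary income: 483.7 - 93.3 = 390.4
Current account = (-2499.6) + 476.3 + (-117.6) + 390.4 = -1750.5
(Excluded from the current account — financial account: new loans extended by domestic banks to foreign borrowers 232.3, foreign purchases of equities on the domestic stock exchange 351.4, increase in resident deposits held at foreign banks 274.0, inward foreign direct investment in the manufacturing sector 305.4; capital account: debt forgiveness received from foreign official creditors 131.1.)

-1750.5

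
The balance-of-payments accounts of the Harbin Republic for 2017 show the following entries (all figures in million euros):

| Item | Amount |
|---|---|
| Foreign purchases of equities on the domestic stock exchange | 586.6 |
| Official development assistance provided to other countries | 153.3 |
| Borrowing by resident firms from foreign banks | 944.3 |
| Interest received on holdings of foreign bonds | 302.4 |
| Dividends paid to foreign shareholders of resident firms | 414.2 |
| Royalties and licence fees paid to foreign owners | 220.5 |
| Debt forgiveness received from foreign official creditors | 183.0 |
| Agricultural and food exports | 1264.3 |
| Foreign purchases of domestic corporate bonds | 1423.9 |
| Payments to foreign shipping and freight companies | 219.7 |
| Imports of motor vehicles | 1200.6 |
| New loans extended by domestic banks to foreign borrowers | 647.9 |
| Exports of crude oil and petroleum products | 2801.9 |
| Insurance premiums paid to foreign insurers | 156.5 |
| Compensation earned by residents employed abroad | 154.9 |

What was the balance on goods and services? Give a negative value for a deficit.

Goods: -1200.6 + 1264.3 + 2801.9 = 2865.6
Services: -220.5 - 156.5 - 219.7 = -596.7
Trade balance = 2865.6 + (-596.7) = 2268.9
(Excluded from the trade balance — financial account: foreign purchases of equities on the domestic stock exchange 586.6, borrowing by resident firms from foreign banks 944.3, foreign purchases of domestic corporate bonds 1423.9, new loans extended by domestic banks to foreign borrowers 647.9; secondary income: official development assistance provided to other countries 153.3; primary income: interest received on holdings of foreign bonds 302.4, dividends paid to foreign shareholders of resident firms 414.2, compensation earned by residents employed abroad 154.9; capital account: debt forgiveness received from foreign official creditors 183.0.)

2268.9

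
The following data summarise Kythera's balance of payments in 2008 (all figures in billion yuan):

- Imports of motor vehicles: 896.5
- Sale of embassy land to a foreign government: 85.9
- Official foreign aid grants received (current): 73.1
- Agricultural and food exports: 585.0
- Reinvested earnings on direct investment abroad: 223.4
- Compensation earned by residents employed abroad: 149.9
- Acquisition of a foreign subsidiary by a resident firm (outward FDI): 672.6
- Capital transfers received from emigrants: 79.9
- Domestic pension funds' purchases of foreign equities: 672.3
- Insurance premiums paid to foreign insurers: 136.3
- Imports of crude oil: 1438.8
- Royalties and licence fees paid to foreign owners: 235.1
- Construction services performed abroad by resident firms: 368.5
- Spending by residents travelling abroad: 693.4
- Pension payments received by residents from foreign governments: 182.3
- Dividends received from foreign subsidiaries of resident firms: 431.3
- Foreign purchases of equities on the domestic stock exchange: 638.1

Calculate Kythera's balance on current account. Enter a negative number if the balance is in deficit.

Goods: -1438.8 - 896.5 + 585.0 = -1750.3
Services: -136.3 + 368.5 - 235.1 - 693.4 = -696.3
Primary income: 223.4 + 149.9 + 431.3 = 804.6
Secondary income: 182.3 + 73.1 = 255.4
Current account = (-1750.3) + (-696.3) + 804.6 + 255.4 = -1386.6
(Excluded from the current account — capital account: sale of embassy land to a foreign government 85.9, capital transfers received from emigrants 79.9; financial account: acquisition of a foreign subsidiary by a resident firm (outward FDI) 672.6, domestic pension funds' purchases of foreign equities 672.3, foreign purchases of equities on the domestic stock exchange 638.1.)

-1386.6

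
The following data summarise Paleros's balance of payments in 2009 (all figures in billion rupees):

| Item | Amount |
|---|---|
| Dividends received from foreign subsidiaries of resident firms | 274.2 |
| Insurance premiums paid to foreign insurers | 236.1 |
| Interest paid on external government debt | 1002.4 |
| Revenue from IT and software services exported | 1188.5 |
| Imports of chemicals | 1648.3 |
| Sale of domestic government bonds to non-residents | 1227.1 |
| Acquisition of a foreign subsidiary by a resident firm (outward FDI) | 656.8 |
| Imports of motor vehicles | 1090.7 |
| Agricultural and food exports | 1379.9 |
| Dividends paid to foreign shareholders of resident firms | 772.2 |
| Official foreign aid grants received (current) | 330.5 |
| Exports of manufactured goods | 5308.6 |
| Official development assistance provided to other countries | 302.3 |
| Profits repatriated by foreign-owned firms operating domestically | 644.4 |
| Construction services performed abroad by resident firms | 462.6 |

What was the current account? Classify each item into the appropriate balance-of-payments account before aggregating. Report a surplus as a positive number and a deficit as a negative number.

Goods: -1090.7 + 1379.9 + 5308.6 - 1648.3 = 3949.5
Services: 462.6 + 1188.5 - 236.1 = 1415.0
Primary income: 274.2 - 644.4 - 1002.4 - 772.2 = -2144.8
Secondary income: 330.5 - 302.3 = 28.2
Current account = 3949.5 + 1415.0 + (-2144.8) + 28.2 = 3247.9
(Excluded from the current account — financial account: sale of domestic government bonds to non-residents 1227.1, acquisition of a foreign subsidiary by a resident firm (outward FDI) 656.8.)

3247.9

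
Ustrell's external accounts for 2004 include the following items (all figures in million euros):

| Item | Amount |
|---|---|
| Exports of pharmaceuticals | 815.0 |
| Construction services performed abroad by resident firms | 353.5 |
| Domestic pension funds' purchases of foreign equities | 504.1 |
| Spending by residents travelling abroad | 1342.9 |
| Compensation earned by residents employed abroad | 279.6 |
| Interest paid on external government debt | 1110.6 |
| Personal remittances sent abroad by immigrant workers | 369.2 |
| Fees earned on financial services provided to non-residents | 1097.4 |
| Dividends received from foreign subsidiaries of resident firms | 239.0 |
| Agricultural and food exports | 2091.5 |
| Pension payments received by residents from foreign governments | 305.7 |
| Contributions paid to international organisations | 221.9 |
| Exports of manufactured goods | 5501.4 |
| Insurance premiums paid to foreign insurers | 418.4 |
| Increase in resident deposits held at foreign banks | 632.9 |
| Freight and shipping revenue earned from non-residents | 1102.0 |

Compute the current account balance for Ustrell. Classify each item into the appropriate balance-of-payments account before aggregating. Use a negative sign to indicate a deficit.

8322.1

Goods: 815.0 + 5501.4 + 2091.5 = 8407.9
Services: 1097.4 - 418.4 + 353.5 + 1102.0 - 1342.9 = 791.6
Primary income: 279.6 - 1110.6 + 239.0 = -592.0
Secondary income: 305.7 - 221.9 - 369.2 = -285.4
Current account = 8407.9 + 791.6 + (-592.0) + (-285.4) = 8322.1
(Excluded from the current account — financial account: domestic pension funds' purchases of foreign equities 504.1, increase in resident deposits held at foreign banks 632.9.)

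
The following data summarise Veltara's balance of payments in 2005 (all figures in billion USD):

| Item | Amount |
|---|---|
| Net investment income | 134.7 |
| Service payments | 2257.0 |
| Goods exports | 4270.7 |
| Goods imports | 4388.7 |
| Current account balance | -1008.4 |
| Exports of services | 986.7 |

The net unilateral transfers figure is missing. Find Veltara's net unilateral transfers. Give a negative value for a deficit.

245.2

Current account = goods balance + services balance + net primary income + net secondary income
Sum of the known components = -1253.6
Net unilateral transfers = CA - (known components) = -1008.4 - (-1253.6) = 245.2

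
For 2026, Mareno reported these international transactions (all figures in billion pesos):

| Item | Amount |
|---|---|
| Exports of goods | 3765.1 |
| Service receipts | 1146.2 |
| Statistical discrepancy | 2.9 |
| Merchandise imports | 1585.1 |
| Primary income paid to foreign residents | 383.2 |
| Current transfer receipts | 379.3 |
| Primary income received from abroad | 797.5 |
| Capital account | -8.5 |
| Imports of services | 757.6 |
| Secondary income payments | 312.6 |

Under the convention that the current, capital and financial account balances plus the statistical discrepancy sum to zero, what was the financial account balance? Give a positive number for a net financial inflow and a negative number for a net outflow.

-3044.0

Goods balance = 3765.1 - 1585.1 = 2180.0
Services balance = 1146.2 - 757.6 = 388.6
Trade balance (goods + services) = 2180.0 + 388.6 = 2568.6
Net primary income = 797.5 - 383.2 = 414.3
Net secondary income = 379.3 - 312.6 = 66.7
Current account = 2568.6 + 414.3 + 66.7 = 3049.6
Financial account = -(3049.6 + (-8.5) + 2.9) = -3044.0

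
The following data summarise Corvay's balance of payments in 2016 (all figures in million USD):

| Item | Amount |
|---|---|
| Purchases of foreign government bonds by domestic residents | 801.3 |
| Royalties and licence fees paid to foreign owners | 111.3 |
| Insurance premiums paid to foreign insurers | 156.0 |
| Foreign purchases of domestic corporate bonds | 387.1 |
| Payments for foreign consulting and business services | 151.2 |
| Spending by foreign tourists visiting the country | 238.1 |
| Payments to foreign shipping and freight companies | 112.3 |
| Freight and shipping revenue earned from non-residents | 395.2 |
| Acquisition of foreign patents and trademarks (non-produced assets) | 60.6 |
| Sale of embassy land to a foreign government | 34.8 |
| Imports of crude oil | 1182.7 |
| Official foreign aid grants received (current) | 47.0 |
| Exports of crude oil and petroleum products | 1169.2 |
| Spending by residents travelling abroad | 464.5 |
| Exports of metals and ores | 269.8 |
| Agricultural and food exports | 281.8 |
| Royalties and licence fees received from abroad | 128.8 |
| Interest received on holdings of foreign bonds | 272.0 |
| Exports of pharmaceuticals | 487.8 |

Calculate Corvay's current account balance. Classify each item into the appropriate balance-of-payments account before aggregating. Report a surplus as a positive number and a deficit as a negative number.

1111.7

Goods: 1169.2 + 281.8 - 1182.7 + 487.8 + 269.8 = 1025.9
Services: 395.2 + 128.8 - 111.3 - 151.2 - 464.5 - 156.0 - 112.3 + 238.1 = -233.2
Primary income: 272.0
Secondary income: 47.0
Current account = 1025.9 + (-233.2) + 272.0 + 47.0 = 1111.7
(Excluded from the current account — financial account: purchases of foreign government bonds by domestic residents 801.3, foreign purchases of domestic corporate bonds 387.1; capital account: acquisition of foreign patents and trademarks (non-produced assets) 60.6, sale of embassy land to a foreign government 34.8.)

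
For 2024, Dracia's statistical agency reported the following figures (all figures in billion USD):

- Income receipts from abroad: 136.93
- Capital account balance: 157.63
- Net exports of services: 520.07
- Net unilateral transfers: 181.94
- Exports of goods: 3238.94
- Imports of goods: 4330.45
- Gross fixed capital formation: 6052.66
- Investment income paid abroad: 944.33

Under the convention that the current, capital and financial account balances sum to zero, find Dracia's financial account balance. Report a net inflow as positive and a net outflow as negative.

Goods balance = 3238.94 - 4330.45 = -1091.51
Services balance = 520.07
Trade balance (goods + services) = -1091.51 + 520.07 = -571.44
Net primary income = 136.93 - 944.33 = -807.40
Net secondary income = 181.94
Current account = -571.44 + (-807.40) + 181.94 = -1196.90
Financial account = -(-1196.90 + 157.63) = 1039.27

1039.27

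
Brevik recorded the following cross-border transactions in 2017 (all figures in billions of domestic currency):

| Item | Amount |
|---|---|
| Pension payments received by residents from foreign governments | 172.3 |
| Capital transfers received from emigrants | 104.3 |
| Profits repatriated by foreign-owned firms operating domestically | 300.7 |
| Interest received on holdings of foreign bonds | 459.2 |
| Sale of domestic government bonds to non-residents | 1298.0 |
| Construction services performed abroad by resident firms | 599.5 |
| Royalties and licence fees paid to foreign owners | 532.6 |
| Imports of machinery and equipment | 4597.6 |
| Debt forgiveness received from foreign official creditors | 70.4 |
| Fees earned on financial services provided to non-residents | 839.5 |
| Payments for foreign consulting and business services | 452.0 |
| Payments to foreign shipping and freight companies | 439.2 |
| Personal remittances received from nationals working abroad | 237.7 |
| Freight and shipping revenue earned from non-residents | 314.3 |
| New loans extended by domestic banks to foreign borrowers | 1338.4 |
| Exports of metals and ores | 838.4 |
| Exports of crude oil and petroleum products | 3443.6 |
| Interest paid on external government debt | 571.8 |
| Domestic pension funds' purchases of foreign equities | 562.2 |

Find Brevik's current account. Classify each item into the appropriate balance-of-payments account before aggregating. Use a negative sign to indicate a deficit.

10.6

Goods: 838.4 - 4597.6 + 3443.6 = -315.6
Services: -452.0 - 532.6 + 314.3 + 599.5 + 839.5 - 439.2 = 329.5
Primary income: -571.8 + 459.2 - 300.7 = -413.3
Secondary income: 237.7 + 172.3 = 410.0
Current account = (-315.6) + 329.5 + (-413.3) + 410.0 = 10.6
(Excluded from the current account — capital account: capital transfers received from emigrants 104.3, debt forgiveness received from foreign official creditors 70.4; financial account: sale of domestic government bonds to non-residents 1298.0, new loans extended by domestic banks to foreign borrowers 1338.4, domestic pension funds' purchases of foreign equities 562.2.)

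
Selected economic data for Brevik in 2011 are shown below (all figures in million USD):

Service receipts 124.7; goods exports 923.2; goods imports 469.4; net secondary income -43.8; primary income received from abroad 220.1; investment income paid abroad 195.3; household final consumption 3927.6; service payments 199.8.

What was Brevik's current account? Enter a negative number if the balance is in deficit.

Goods balance = 923.2 - 469.4 = 453.8
Services balance = 124.7 - 199.8 = -75.1
Trade balance (goods + services) = 453.8 + (-75.1) = 378.7
Net primary income = 220.1 - 195.3 = 24.8
Net secondary income = -43.8
Current account = 378.7 + 24.8 + (-43.8) = 359.7

359.7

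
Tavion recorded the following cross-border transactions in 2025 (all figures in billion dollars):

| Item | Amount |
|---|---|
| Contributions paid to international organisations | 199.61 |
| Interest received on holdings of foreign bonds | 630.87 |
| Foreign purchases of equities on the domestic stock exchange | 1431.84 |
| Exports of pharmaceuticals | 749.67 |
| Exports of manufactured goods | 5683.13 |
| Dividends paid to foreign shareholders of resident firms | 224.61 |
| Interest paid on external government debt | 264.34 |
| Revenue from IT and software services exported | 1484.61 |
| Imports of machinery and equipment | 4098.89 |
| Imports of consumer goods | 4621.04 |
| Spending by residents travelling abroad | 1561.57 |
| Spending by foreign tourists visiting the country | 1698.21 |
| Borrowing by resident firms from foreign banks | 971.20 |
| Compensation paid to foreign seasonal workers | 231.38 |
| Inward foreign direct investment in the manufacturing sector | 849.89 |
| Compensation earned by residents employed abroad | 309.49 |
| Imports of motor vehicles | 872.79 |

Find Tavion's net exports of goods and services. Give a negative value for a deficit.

Goods: 749.67 + 5683.13 - 872.79 - 4621.04 - 4098.89 = -3159.92
Services: 1484.61 + 1698.21 - 1561.57 = 1621.25
Trade balance = -3159.92 + 1621.25 = -1538.67
(Excluded from the trade balance — secondary income: contributions paid to international organisations 199.61; primary income: interest received on holdings of foreign bonds 630.87, dividends paid to foreign shareholders of resident firms 224.61, interest paid on external government debt 264.34, compensation paid to foreign seasonal workers 231.38, compensation earned by residents employed abroad 309.49; financial account: foreign purchases of equities on the domestic stock exchange 1431.84, borrowing by resident firms from foreign banks 971.20, inward foreign direct investment in the manufacturing sector 849.89.)

-1538.67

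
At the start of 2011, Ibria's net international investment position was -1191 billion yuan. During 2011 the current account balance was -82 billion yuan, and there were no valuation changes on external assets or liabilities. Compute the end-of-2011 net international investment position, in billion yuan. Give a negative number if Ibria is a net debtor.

With no valuation effects, change in NIIP = current account = -82
End-of-year NIIP = -1191 + (-82) = -1273

-1273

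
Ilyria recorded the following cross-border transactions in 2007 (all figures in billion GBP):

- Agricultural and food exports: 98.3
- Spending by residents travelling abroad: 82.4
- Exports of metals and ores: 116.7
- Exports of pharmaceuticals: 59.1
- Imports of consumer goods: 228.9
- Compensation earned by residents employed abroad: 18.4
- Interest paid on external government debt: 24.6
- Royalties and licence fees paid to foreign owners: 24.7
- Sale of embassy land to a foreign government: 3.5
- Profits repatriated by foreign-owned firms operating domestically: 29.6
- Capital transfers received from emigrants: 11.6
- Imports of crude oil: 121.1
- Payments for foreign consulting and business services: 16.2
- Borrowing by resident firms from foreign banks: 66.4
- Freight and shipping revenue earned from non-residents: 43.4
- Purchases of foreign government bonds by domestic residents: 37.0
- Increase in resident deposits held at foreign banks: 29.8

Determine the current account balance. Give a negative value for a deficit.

-191.6

Goods: 98.3 + 116.7 - 228.9 - 121.1 + 59.1 = -75.9
Services: -82.4 - 24.7 - 16.2 + 43.4 = -79.9
Primary income: -29.6 - 24.6 + 18.4 = -35.8
Current account = (-75.9) + (-79.9) + (-35.8) = -191.6
(Excluded from the current account — capital account: sale of embassy land to a foreign government 3.5, capital transfers received from emigrants 11.6; financial account: borrowing by resident firms from foreign banks 66.4, purchases of foreign government bonds by domestic residents 37.0, increase in resident deposits held at foreign banks 29.8.)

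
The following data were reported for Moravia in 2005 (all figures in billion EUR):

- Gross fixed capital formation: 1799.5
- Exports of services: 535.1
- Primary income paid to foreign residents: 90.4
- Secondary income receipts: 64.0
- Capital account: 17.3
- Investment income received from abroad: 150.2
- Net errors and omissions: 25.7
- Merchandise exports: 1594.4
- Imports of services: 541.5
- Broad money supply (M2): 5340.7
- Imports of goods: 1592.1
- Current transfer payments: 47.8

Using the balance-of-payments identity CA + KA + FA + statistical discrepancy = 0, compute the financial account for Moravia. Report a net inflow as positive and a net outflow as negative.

Goods balance = 1594.4 - 1592.1 = 2.3
Services balance = 535.1 - 541.5 = -6.4
Trade balance (goods + services) = 2.3 + (-6.4) = -4.1
Net primary income = 150.2 - 90.4 = 59.8
Net secondary income = 64.0 - 47.8 = 16.2
Current account = -4.1 + 59.8 + 16.2 = 71.9
Financial account = -(71.9 + 17.3 + 25.7) = -114.9

-114.9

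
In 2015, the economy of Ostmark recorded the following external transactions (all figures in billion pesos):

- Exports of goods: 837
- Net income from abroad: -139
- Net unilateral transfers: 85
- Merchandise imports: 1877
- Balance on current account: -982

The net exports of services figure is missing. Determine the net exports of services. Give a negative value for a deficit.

Current account = goods balance + services balance + net primary income + net secondary income
Sum of the known components = -1094
Net exports of services = CA - (known components) = -982 - (-1094) = 112

112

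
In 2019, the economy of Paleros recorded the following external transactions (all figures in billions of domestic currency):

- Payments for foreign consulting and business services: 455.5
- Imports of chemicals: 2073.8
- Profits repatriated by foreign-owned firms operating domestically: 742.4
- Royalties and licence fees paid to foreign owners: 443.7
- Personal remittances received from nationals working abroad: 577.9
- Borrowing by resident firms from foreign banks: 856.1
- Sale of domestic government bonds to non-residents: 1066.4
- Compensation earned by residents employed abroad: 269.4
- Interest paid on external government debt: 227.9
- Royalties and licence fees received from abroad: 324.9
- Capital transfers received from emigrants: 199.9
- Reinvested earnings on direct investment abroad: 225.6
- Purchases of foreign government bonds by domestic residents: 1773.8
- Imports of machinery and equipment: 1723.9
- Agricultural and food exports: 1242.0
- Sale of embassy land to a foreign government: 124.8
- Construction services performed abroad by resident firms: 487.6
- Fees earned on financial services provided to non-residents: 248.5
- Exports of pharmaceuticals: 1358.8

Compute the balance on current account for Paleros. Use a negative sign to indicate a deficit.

-932.5

Goods: -1723.9 + 1358.8 + 1242.0 - 2073.8 = -1196.9
Services: -455.5 + 487.6 - 443.7 + 248.5 + 324.9 = 161.8
Primary income: -742.4 - 227.9 + 269.4 + 225.6 = -475.3
Secondary income: 577.9
Current account = (-1196.9) + 161.8 + (-475.3) + 577.9 = -932.5
(Excluded from the current account — financial account: borrowing by resident firms from foreign banks 856.1, sale of domestic government bonds to non-residents 1066.4, purchases of foreign government bonds by domestic residents 1773.8; capital account: capital transfers received from emigrants 199.9, sale of embassy land to a foreign government 124.8.)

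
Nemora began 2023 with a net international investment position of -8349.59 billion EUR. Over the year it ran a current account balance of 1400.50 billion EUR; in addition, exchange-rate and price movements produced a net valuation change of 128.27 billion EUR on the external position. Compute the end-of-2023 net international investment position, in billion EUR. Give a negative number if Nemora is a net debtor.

-6820.82

Change in NIIP = current account + net valuation change = 1400.50 + 128.27 = 1528.77
End-of-year NIIP = -8349.59 + 1528.77 = -6820.82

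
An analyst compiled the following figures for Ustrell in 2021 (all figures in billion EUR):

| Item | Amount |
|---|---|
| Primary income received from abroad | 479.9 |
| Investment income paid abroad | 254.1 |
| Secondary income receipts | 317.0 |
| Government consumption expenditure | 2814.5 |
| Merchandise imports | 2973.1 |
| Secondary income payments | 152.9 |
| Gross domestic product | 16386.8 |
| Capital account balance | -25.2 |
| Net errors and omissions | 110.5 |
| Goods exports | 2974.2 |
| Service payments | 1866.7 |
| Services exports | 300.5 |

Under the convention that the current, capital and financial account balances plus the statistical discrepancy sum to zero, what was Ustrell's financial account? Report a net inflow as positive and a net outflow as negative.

Goods balance = 2974.2 - 2973.1 = 1.1
Services balance = 300.5 - 1866.7 = -1566.2
Trade balance (goods + services) = 1.1 + (-1566.2) = -1565.1
Net primary income = 479.9 - 254.1 = 225.8
Net secondary income = 317.0 - 152.9 = 164.1
Current account = -1565.1 + 225.8 + 164.1 = -1175.2
Financial account = -(-1175.2 + (-25.2) + 110.5) = 1089.9

1089.9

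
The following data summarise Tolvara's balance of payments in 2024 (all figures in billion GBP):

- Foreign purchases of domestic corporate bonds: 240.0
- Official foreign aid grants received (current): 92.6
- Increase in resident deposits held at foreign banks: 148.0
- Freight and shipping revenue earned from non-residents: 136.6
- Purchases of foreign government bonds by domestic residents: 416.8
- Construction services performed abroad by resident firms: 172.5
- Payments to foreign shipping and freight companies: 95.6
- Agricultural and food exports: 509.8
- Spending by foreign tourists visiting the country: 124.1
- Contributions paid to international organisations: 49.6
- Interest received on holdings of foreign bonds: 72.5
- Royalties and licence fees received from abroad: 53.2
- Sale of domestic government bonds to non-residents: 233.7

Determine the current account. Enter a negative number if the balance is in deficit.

1016.1

Goods: 509.8
Services: 53.2 + 124.1 + 136.6 + 172.5 - 95.6 = 390.8
Primary income: 72.5
Secondary income: 92.6 - 49.6 = 43.0
Current account = 509.8 + 390.8 + 72.5 + 43.0 = 1016.1
(Excluded from the current account — financial account: foreign purchases of domestic corporate bonds 240.0, increase in resident deposits held at foreign banks 148.0, purchases of foreign government bonds by domestic residents 416.8, sale of domestic government bonds to non-residents 233.7.)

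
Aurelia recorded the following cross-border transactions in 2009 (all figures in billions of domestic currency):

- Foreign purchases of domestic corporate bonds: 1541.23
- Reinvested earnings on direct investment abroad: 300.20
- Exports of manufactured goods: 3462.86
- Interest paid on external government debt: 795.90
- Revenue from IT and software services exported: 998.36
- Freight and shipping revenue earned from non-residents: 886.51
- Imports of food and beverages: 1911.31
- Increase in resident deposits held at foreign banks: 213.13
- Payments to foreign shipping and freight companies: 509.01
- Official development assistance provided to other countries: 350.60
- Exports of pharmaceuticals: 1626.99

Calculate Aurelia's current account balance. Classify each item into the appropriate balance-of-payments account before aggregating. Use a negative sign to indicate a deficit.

Goods: -1911.31 + 1626.99 + 3462.86 = 3178.54
Services: 886.51 - 509.01 + 998.36 = 1375.86
Primary income: 300.20 - 795.90 = -495.70
Secondary income: -350.60
Current account = 3178.54 + 1375.86 + (-495.70) + (-350.60) = 3708.10
(Excluded from the current account — financial account: foreign purchases of domestic corporate bonds 1541.23, increase in resident deposits held at foreign banks 213.13.)

3708.10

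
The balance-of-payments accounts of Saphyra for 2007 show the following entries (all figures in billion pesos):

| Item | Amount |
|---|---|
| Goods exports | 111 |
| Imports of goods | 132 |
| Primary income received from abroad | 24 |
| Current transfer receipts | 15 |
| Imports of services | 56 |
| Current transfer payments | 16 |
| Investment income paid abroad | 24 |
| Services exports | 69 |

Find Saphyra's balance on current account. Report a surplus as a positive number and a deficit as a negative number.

-9

Goods balance = 111 - 132 = -21
Services balance = 69 - 56 = 13
Trade balance (goods + services) = -21 + 13 = -8
Net primary income = 24 - 24 = 0
Net secondary income = 15 - 16 = -1
Current account = -8 + 0 + (-1) = -9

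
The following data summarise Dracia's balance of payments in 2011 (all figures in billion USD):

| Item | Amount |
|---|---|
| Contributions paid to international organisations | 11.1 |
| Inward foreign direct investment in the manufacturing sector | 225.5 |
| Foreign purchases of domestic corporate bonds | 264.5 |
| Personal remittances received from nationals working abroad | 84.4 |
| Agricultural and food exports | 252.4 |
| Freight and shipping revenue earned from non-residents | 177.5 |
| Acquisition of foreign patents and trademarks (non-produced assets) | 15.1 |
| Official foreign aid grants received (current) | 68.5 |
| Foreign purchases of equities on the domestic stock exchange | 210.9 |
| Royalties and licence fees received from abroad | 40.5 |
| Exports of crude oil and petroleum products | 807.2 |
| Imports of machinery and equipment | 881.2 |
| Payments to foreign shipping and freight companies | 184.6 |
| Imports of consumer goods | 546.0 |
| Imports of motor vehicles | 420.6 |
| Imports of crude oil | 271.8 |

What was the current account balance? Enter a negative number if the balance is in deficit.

Goods: 252.4 - 420.6 - 546.0 - 271.8 + 807.2 - 881.2 = -1060.0
Services: 177.5 - 184.6 + 40.5 = 33.4
Secondary income: -11.1 + 68.5 + 84.4 = 141.8
Current account = (-1060.0) + 33.4 + 141.8 = -884.8
(Excluded from the current account — financial account: inward foreign direct investment in the manufacturing sector 225.5, foreign purchases of domestic corporate bonds 264.5, foreign purchases of equities on the domestic stock exchange 210.9; capital account: acquisition of foreign patents and trademarks (non-produced assets) 15.1.)

-884.8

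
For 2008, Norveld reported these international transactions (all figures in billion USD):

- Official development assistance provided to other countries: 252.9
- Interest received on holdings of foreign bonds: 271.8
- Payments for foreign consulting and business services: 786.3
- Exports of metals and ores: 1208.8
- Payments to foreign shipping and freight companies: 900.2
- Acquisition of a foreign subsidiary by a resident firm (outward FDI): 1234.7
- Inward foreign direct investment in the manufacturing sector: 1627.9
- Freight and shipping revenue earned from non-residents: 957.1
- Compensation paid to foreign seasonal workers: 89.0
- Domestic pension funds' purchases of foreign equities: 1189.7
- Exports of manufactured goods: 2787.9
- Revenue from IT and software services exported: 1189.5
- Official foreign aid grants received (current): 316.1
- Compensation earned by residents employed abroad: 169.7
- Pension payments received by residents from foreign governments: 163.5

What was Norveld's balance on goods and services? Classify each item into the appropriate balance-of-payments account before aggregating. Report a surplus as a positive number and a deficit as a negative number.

Goods: 2787.9 + 1208.8 = 3996.7
Services: -900.2 + 957.1 + 1189.5 - 786.3 = 460.1
Trade balance = 3996.7 + 460.1 = 4456.8
(Excluded from the trade balance — secondary income: official development assistance provided to other countries 252.9, official foreign aid grants received (current) 316.1, pension payments received by residents from foreign governments 163.5; primary income: interest received on holdings of foreign bonds 271.8, compensation paid to foreign seasonal workers 89.0, compensation earned by residents employed abroad 169.7; financial account: acquisition of a foreign subsidiary by a resident firm (outward FDI) 1234.7, inward foreign direct investment in the manufacturing sector 1627.9, domestic pension funds' purchases of foreign equities 1189.7.)

4456.8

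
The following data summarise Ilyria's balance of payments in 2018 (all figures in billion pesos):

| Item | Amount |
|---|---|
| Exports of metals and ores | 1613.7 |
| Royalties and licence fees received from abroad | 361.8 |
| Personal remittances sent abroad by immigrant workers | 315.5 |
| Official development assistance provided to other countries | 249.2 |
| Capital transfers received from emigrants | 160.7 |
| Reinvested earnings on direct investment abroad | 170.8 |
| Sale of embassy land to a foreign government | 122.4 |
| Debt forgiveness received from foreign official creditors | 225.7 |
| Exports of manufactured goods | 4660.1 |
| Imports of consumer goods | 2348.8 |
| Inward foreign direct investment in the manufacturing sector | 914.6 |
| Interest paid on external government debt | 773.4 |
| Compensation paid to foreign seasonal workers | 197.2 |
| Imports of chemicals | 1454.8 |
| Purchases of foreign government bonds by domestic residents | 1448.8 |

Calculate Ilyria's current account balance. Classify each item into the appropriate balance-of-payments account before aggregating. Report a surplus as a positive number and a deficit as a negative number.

1467.5

Goods: 1613.7 - 1454.8 - 2348.8 + 4660.1 = 2470.2
Services: 361.8
Primary income: 170.8 - 773.4 - 197.2 = -799.8
Secondary income: -249.2 - 315.5 = -564.7
Current account = 2470.2 + 361.8 + (-799.8) + (-564.7) = 1467.5
(Excluded from the current account — capital account: capital transfers received from emigrants 160.7, sale of embassy land to a foreign government 122.4, debt forgiveness received from foreign official creditors 225.7; financial account: inward foreign direct investment in the manufacturing sector 914.6, purchases of foreign government bonds by domestic residents 1448.8.)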